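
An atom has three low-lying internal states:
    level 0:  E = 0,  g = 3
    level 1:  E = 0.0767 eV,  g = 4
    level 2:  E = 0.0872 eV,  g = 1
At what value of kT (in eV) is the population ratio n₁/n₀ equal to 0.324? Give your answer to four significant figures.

0.05422 eV

n₁/n₀ = (g₁/g₀) exp[−(E₁−E₀)/kT] = 0.324.
⇒ (E₁−E₀)/kT = ln((4/3)/0.324) = ln(4.11523) = 1.41469.
kT = 0.0767 eV / 1.41469 = 0.05422 eV.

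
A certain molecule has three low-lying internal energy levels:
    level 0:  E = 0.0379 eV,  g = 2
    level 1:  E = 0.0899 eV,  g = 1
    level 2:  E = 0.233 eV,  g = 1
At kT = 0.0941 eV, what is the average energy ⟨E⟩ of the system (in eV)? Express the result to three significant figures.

Eᵢ/kT = 0.40276, 0.95537, 2.4761.
Z = Σ gᵢe^(−Eᵢ/kT) = 2·e^(−0.40276) + 1·e^(−0.95537) + 1·e^(−2.4761) = 1.3369 + 0.38467 + 0.084070 = 1.8056.
⟨E⟩ = Σ Eᵢ gᵢe^(−Eᵢ/kT) / Z = (0.0379·1.3369 + 0.0899·0.38467 + 0.233·0.084070) / 1.8056 = 0.0581 eV.

0.0581 eV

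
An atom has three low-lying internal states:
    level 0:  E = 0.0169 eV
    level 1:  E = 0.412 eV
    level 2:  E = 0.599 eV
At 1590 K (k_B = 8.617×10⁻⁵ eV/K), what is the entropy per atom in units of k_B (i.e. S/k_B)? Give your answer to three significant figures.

0.275

k_BT = 8.617×10⁻⁵ × 1590 K = 0.13701 eV.
Eᵢ/kT = 0.12335, 3.0071, 4.3719.
Z = Σ e^(−Eᵢ/kT) = e^(−0.12335) + e^(−3.0071) + e^(−4.3719) = 0.88395 + 0.049435 + 0.012627 = 0.94601.
⟨E⟩ = Σ EᵢPᵢ = 0.045316 eV.
S/k_B = ln Z + ⟨E⟩/kT = ln(0.94601) + 0.045316/0.13701 = -0.055502 + 0.33075 = 0.275.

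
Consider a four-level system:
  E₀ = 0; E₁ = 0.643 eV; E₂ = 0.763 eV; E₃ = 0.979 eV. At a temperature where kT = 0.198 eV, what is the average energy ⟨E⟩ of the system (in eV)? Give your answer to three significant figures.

0.0451 eV

Eᵢ/kT = 0, 3.2475, 3.8535, 4.9444.
Z = Σ e^(−Eᵢ/kT) = e^(−0) + e^(−3.2475) + e^(−3.8535) + e^(−4.9444) = 1.0000 + 0.038871 + 0.021205 + 0.0071232 = 1.0672.
⟨E⟩ = Σ Eᵢ e^(−Eᵢ/kT) / Z = (0·1.0000 + 0.643·0.038871 + 0.763·0.021205 + 0.979·0.0071232) / 1.0672 = 0.0451 eV.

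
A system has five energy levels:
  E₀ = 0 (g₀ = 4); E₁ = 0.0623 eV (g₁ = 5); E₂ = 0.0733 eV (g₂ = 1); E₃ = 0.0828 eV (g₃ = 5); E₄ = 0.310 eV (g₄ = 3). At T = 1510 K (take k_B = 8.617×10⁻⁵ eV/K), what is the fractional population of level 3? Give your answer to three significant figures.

0.250

k_BT = 8.617×10⁻⁵ × 1510 K = 0.13012 eV.
Eᵢ/kT = 0, 0.47879, 0.56333, 0.63634, 2.3824.
Z = Σ gᵢe^(−Eᵢ/kT) = 4·e^(−0) + 5·e^(−0.47879) + 1·e^(−0.56333) + 5·e^(−0.63634) + 3·e^(−2.3824) = 4.0000 + 3.0977 + 0.56931 + 2.6461 + 0.27699 = 10.590.
P₃ = g₃ e^(−E₃/kT) / Z = 2.6461/10.590 = 0.250.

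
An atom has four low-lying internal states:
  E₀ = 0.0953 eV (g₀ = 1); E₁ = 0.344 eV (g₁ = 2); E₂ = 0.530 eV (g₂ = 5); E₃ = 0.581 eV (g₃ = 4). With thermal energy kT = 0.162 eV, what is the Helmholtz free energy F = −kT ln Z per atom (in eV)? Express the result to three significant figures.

-0.0147 eV

Eᵢ/kT = 0.58827, 2.1235, 3.2716, 3.5864.
Z = Σ gᵢe^(−Eᵢ/kT) = 1·e^(−0.58827) + 2·e^(−2.1235) + 5·e^(−3.2716) + 4·e^(−3.5864) = 0.55529 + 0.23922 + 0.18973 + 0.11079 = 1.0950.
F = −kT ln Z = −0.162 × ln(1.0950) = −0.162 × 0.090754 = -0.0147 eV.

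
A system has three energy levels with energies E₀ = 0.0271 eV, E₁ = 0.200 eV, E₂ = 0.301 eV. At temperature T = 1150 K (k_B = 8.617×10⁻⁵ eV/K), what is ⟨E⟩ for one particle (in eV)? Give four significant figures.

0.06545 eV

k_BT = 8.617×10⁻⁵ × 1150 K = 0.0990955 eV.
Eᵢ/kT = 0.273474, 2.01826, 3.03747.
Z = Σ e^(−Eᵢ/kT) = e^(−0.273474) + e^(−2.01826) + e^(−3.03747) = 0.760732 + 0.132886 + 0.0479561 = 0.941574.
⟨E⟩ = Σ Eᵢ e^(−Eᵢ/kT) / Z = (0.0271·0.760732 + 0.200·0.132886 + 0.301·0.0479561) / 0.941574 = 0.06545 eV.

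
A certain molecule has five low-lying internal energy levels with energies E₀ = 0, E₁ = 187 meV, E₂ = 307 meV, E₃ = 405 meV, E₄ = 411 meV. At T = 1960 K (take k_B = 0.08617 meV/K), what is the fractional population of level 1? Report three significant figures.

k_BT = 0.08617 × 1960 K = 168.89 meV.
Eᵢ/kT = 0, 1.1072, 1.8178, 2.3980, 2.4335.
Z = Σ e^(−Eᵢ/kT) = e^(−0) + e^(−1.1072) + e^(−1.8178) + e^(−2.3980) + e^(−2.4335) = 1.0000 + 0.33048 + 0.16238 + 0.090900 + 0.087729 = 1.6715.
P₁ = e^(−E₁/kT) / Z = 0.33048/1.6715 = 0.198.

0.198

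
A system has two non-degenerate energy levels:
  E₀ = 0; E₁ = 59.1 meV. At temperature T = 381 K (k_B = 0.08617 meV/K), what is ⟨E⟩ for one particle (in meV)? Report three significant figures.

8.38 meV

k_BT = 0.08617 × 381 K = 32.831 meV.
Eᵢ/kT = 0, 1.8001.
Z = Σ e^(−Eᵢ/kT) = e^(−0) + e^(−1.8001) = 1.0000 + 0.16528 = 1.1653.
⟨E⟩ = Σ Eᵢ e^(−Eᵢ/kT) / Z = (0·1.0000 + 59.1·0.16528) / 1.1653 = 8.38 meV.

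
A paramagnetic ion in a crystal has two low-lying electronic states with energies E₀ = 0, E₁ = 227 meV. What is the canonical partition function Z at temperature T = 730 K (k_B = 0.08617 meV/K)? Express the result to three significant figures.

Z = 1.03

k_BT = 0.08617 × 730 K = 62.904 meV.
Eᵢ/kT = 0, 3.6087.
Z = Σ e^(−Eᵢ/kT) = e^(−0) + e^(−3.6087) = 1.0000 + 0.027087 = 1.0271.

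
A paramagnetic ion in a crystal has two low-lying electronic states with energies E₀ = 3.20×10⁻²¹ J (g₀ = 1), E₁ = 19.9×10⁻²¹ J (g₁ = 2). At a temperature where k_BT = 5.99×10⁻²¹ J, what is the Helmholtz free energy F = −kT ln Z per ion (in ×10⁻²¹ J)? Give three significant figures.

2.50 ×10⁻²¹ J

Eᵢ/kT = 0.53422, 3.3222.
Z = Σ gᵢe^(−Eᵢ/kT) = 1·e^(−0.53422) + 2·e^(−3.3222) = 0.58613 + 0.072147 = 0.65828.
F = −kT ln Z = −5.99 × ln(0.65828) = −5.99 × -0.41812 = 2.50 ×10⁻²¹ J.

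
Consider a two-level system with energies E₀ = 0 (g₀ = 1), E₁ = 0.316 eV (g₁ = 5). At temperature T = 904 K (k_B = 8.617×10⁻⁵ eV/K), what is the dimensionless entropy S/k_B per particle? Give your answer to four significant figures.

0.4061

k_BT = 8.617×10⁻⁵ × 904 K = 0.0778977 eV.
Eᵢ/kT = 0, 4.05660.
Z = Σ gᵢe^(−Eᵢ/kT) = 1·e^(−0) + 5·e^(−4.05660) = 1.00000 + 0.0865388 = 1.08654.
⟨E⟩ = Σ EᵢPᵢ = 0.0251682 eV.
S/k_B = ln Z + ⟨E⟩/kT = ln(1.08654) + 0.0251682/0.0778977 = 0.0829983 + 0.323093 = 0.4061.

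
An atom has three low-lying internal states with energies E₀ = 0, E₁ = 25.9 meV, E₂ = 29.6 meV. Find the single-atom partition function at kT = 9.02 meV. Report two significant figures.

Z = 1.1

Eᵢ/kT = 0, 2.871, 3.282.
Z = Σ e^(−Eᵢ/kT) = e^(−0) + e^(−2.871) + e^(−3.282) = 1.000 + 0.05664 + 0.03755 = 1.094.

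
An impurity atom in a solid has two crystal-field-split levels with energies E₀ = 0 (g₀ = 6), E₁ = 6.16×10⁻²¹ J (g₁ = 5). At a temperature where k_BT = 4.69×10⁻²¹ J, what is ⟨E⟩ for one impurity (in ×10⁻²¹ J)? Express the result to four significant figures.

Eᵢ/kT = 0, 1.31343.
Z = Σ gᵢe^(−Eᵢ/kT) = 6·e^(−0) + 5·e^(−1.31343) = 6.00000 + 1.34448 = 7.34448.
⟨E⟩ = Σ Eᵢ gᵢe^(−Eᵢ/kT) / Z = (0·6.00000 + 6.16·1.34448) / 7.34448 = 1.128 ×10⁻²¹ J.

1.128 ×10⁻²¹ J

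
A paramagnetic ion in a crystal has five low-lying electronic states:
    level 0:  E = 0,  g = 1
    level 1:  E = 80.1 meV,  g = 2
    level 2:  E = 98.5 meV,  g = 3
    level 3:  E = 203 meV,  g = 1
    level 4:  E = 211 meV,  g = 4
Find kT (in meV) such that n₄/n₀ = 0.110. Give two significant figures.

59 meV

n₄/n₀ = (g₄/g₀) exp[−(E₄−E₀)/kT] = 0.110.
⇒ (E₄−E₀)/kT = ln((4/1)/0.110) = ln(36.36) = 3.593.
kT = 211 meV / 3.593 = 59 meV.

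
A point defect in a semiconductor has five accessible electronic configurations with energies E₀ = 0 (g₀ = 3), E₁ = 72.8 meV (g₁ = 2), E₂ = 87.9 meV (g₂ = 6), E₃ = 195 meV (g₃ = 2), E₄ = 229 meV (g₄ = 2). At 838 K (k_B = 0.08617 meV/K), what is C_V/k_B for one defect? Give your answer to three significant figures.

k_BT = 0.08617 × 838 K = 72.210 meV.
Eᵢ/kT = 0, 1.0082, 1.2173, 2.7005, 3.1713.
Z = Σ gᵢe^(−Eᵢ/kT) = 3·e^(−0) + 2·e^(−1.0082) + 6·e^(−1.2173) + 2·e^(−2.7005) + 2·e^(−3.1713) = 3.0000 + 0.72975 + 1.7762 + 0.13434 + 0.083898 = 5.7242.
⟨E⟩ = 44.489 meV, ⟨E²⟩ = 4734.1 meV².
C_V/k_B = (⟨E²⟩ − ⟨E⟩²)/(kT)² = (4734.1 − 1979.3)/5214.3 = 0.528.

0.528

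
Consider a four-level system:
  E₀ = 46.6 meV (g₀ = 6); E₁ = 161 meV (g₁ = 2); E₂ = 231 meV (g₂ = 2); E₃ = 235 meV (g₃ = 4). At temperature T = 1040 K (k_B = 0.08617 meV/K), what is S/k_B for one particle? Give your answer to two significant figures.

2.3

k_BT = 0.08617 × 1040 K = 89.62 meV.
Eᵢ/kT = 0.5200, 1.796, 2.578, 2.622.
Z = Σ gᵢe^(−Eᵢ/kT) = 6·e^(−0.5200) + 2·e^(−1.796) + 2·e^(−2.578) + 4·e^(−2.622) = 3.567 + 0.3319 + 0.1519 + 0.2906 = 4.341.
⟨E⟩ = Σ EᵢPᵢ = 74.42 meV.
S/k_B = ln Z + ⟨E⟩/kT = ln(4.341) + 74.42/89.62 = 1.468 + 0.8304 = 2.3.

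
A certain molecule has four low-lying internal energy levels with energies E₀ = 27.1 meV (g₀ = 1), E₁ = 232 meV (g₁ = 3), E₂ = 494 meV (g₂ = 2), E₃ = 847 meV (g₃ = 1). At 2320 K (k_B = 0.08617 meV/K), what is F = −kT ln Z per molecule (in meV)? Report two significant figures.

-140 meV

k_BT = 0.08617 × 2320 K = 199.9 meV.
Eᵢ/kT = 0.1356, 1.161, 2.471, 4.237.
Z = Σ gᵢe^(−Eᵢ/kT) = 1·e^(−0.1356) + 3·e^(−1.161) + 2·e^(−2.471) + 1·e^(−4.237) = 0.8732 + 0.9395 + 0.1690 + 0.01445 = 1.996.
F = −kT ln Z = −199.9 × ln(1.996) = −199.9 × 0.6911 = -140 meV.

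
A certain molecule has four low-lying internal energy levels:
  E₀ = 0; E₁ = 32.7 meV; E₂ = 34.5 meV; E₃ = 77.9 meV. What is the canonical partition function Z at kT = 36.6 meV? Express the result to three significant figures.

Z = 1.92

Eᵢ/kT = 0, 0.89344, 0.94262, 2.1284.
Z = Σ e^(−Eᵢ/kT) = e^(−0) + e^(−0.89344) + e^(−0.94262) + e^(−2.1284) = 1.0000 + 0.40925 + 0.38961 + 0.11903 = 1.9179.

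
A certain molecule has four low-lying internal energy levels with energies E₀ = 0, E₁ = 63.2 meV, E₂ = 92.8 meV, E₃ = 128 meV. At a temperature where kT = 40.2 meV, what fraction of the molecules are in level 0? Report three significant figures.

Eᵢ/kT = 0, 1.5721, 2.3085, 3.1841.
Z = Σ e^(−Eᵢ/kT) = e^(−0) + e^(−1.5721) + e^(−2.3085) + e^(−3.1841) = 1.0000 + 0.20761 + 0.099410 + 0.041416 = 1.3484.
P₀ = e^(−E₀/kT) / Z = 1.0000/1.3484 = 0.742.

0.742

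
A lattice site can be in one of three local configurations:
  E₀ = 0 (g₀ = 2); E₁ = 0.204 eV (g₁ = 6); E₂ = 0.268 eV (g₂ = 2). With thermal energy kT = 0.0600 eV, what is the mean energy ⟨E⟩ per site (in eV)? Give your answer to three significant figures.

Eᵢ/kT = 0, 3.4000, 4.4667.
Z = Σ gᵢe^(−Eᵢ/kT) = 2·e^(−0) + 6·e^(−3.4000) + 2·e^(−4.4667) = 2.0000 + 0.20024 + 0.022970 = 2.2232.
⟨E⟩ = Σ Eᵢ gᵢe^(−Eᵢ/kT) / Z = (0·2.0000 + 0.204·0.20024 + 0.268·0.022970) / 2.2232 = 0.0211 eV.

0.0211 eV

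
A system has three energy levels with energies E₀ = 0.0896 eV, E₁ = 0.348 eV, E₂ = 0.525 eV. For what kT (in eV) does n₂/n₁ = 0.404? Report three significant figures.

n₂/n₁ = exp[−(E₂−E₁)/kT] = 0.404.
⇒ (E₂−E₁)/kT = ln(1/0.404) = ln(2.4752) = 0.90632.
kT = 0.177 eV / 0.90632 = 0.195 eV.

0.195 eV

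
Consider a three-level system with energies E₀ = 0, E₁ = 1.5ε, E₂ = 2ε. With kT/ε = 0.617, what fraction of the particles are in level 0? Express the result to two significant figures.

Eᵢ/kT = 0, 2.431, 3.241.
Z = Σ e^(−Eᵢ/kT) = e^(−0) + e^(−2.431) + e^(−3.241) = 1.000 + 0.08795 + 0.03912 = 1.127.
P₀ = e^(−E₀/kT) / Z = 1.000/1.127 = 0.89.

0.89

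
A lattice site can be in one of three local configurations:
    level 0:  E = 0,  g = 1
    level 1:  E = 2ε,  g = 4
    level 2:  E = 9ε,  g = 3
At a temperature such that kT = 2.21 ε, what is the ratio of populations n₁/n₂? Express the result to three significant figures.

n₁/n₂ = (g₁/g₂) exp[−(E₁−E₂)/kT] = (4/3) × exp(−(-7ε)/(2.21ε)) = (4/3) × exp(3.1674) = 31.7.

31.7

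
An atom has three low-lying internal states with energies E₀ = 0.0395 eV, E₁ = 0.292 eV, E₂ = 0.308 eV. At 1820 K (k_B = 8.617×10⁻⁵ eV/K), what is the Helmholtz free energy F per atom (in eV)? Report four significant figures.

-0.01105 eV

k_BT = 8.617×10⁻⁵ × 1820 K = 0.156829 eV.
Eᵢ/kT = 0.251867, 1.86190, 1.96392.
Z = Σ e^(−Eᵢ/kT) = e^(−0.251867) + e^(−1.86190) + e^(−1.96392) = 0.777348 + 0.155377 + 0.140307 = 1.07303.
F = −kT ln Z = −0.156829 × ln(1.07303) = −0.156829 × 0.0704864 = -0.01105 eV.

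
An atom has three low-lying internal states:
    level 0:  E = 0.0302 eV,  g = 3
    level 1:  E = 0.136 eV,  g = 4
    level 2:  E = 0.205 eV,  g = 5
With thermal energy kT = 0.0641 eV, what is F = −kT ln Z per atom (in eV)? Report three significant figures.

Eᵢ/kT = 0.47114, 2.1217, 3.1981.
Z = Σ gᵢe^(−Eᵢ/kT) = 3·e^(−0.47114) + 4·e^(−2.1217) + 5·e^(−3.1981) = 1.8729 + 0.47931 + 0.20420 = 2.5564.
F = −kT ln Z = −0.0641 × ln(2.5564) = −0.0641 × 0.93860 = -0.0602 eV.

-0.0602 eV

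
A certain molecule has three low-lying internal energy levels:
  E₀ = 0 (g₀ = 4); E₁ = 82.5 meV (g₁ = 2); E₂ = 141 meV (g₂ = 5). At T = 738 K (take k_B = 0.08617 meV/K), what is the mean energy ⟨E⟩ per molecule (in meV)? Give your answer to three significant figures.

23.9 meV

k_BT = 0.08617 × 738 K = 63.593 meV.
Eᵢ/kT = 0, 1.2973, 2.2172.
Z = Σ gᵢe^(−Eᵢ/kT) = 4·e^(−0) + 2·e^(−1.2973) + 5·e^(−2.2172) = 4.0000 + 0.54654 + 0.54457 = 5.0911.
⟨E⟩ = Σ Eᵢ gᵢe^(−Eᵢ/kT) / Z = (0·4.0000 + 82.5·0.54654 + 141·0.54457) / 5.0911 = 23.9 meV.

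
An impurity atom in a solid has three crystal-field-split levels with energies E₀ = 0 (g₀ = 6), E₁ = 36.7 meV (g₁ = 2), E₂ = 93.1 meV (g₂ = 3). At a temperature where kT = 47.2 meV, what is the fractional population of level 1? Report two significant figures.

0.13

Eᵢ/kT = 0, 0.7775, 1.972.
Z = Σ gᵢe^(−Eᵢ/kT) = 6·e^(−0) + 2·e^(−0.7775) + 3·e^(−1.972) = 6.000 + 0.9191 + 0.4175 = 7.337.
P₁ = g₁ e^(−E₁/kT) / Z = 0.9191/7.337 = 0.13.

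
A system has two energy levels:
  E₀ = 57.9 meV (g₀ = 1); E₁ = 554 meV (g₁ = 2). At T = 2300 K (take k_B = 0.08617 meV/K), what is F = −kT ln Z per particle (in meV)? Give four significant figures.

k_BT = 0.08617 × 2300 K = 198.191 meV.
Eᵢ/kT = 0.292142, 2.79528.
Z = Σ gᵢe^(−Eᵢ/kT) = 1·e^(−0.292142) + 2·e^(−2.79528) = 0.746663 + 0.122196 = 0.868859.
F = −kT ln Z = −198.191 × ln(0.868859) = −198.191 × -0.140574 = 27.86 meV.

27.86 meV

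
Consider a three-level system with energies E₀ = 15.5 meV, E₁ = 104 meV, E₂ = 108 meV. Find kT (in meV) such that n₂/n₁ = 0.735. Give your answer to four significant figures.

12.99 meV

n₂/n₁ = exp[−(E₂−E₁)/kT] = 0.735.
⇒ (E₂−E₁)/kT = ln(1/0.735) = ln(1.36054) = 0.307882.
kT = 4 meV / 0.307882 = 12.99 meV.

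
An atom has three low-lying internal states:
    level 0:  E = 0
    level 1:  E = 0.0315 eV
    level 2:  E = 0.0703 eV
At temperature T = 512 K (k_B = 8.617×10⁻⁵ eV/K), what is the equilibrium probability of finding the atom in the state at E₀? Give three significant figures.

k_BT = 8.617×10⁻⁵ × 512 K = 0.044119 eV.
Eᵢ/kT = 0, 0.71398, 1.5934.
Z = Σ e^(−Eᵢ/kT) = e^(−0) + e^(−0.71398) + e^(−1.5934) = 1.0000 + 0.48969 + 0.20323 = 1.6929.
P₀ = e^(−E₀/kT) / Z = 1.0000/1.6929 = 0.591.

0.591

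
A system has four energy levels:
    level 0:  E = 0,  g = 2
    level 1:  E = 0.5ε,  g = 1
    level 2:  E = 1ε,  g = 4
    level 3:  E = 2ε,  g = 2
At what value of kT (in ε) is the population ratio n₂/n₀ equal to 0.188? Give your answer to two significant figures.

0.42 ε

n₂/n₀ = (g₂/g₀) exp[−(E₂−E₀)/kT] = 0.188.
⇒ (E₂−E₀)/kT = ln((4/2)/0.188) = ln(10.64) = 2.365.
kT = 1ε / 2.365 = 0.42 ε.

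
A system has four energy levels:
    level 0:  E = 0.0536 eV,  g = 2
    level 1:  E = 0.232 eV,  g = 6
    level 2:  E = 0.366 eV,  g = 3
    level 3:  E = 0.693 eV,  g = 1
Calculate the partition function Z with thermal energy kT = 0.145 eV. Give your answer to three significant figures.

Z = 2.84

Eᵢ/kT = 0.36966, 1.6000, 2.5241, 4.7793.
Z = Σ gᵢe^(−Eᵢ/kT) = 2·e^(−0.36966) + 6·e^(−1.6000) + 3·e^(−2.5241) + 1·e^(−4.7793) = 1.3819 + 1.2114 + 0.24039 + 0.0084019 = 2.8421.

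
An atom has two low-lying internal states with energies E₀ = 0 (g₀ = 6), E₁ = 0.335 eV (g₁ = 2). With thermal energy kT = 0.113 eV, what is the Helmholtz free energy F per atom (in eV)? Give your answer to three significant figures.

-0.204 eV

Eᵢ/kT = 0, 2.9646.
Z = Σ gᵢe^(−Eᵢ/kT) = 6·e^(−0) + 2·e^(−2.9646) = 6.0000 + 0.10316 = 6.1032.
F = −kT ln Z = −0.113 × ln(6.1032) = −0.113 × 1.8088 = -0.204 eV.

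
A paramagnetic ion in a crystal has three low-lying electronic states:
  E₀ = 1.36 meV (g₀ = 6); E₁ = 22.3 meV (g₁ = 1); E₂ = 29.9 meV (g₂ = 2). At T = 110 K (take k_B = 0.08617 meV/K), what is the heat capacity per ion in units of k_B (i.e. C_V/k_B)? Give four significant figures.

k_BT = 0.08617 × 110 K = 9.47870 meV.
Eᵢ/kT = 0.143480, 2.35264, 3.15444.
Z = Σ gᵢe^(−Eᵢ/kT) = 6·e^(−0.143480) + 1·e^(−2.35264) + 2·e^(−3.15444) = 5.19803 + 0.0951177 + 0.0853246 = 5.37847.
⟨E⟩ = 2.18308 meV, ⟨E²⟩ = 24.7647 meV².
C_V/k_B = (⟨E²⟩ − ⟨E⟩²)/(kT)² = (24.7647 − 4.76584)/89.8458 = 0.2226.

0.2226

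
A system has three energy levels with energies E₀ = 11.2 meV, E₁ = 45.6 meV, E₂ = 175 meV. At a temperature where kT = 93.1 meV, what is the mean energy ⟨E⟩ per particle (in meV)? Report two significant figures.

39 meV

Eᵢ/kT = 0.1203, 0.4898, 1.880.
Z = Σ e^(−Eᵢ/kT) = e^(−0.1203) + e^(−0.4898) + e^(−1.880) = 0.8867 + 0.6127 + 0.1526 = 1.652.
⟨E⟩ = Σ Eᵢ e^(−Eᵢ/kT) / Z = (11.2·0.8867 + 45.6·0.6127 + 175·0.1526) / 1.652 = 39 meV.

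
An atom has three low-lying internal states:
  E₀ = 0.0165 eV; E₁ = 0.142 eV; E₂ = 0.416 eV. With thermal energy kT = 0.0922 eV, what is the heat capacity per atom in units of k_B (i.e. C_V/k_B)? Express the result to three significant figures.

0.466

Eᵢ/kT = 0.17896, 1.5401, 4.5119.
Z = Σ e^(−Eᵢ/kT) = e^(−0.17896) + e^(−1.5401) + e^(−4.5119) = 0.83614 + 0.21436 + 0.010978 = 1.0615.
⟨E⟩ = 0.045975 eV, ⟨E²⟩ = 0.0060761 eV².
C_V/k_B = (⟨E²⟩ − ⟨E⟩²)/(kT)² = (0.0060761 − 0.0021137)/0.0085008 = 0.466.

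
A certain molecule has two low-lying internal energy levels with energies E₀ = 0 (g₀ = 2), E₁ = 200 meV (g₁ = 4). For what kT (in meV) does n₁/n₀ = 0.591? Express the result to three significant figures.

n₁/n₀ = (g₁/g₀) exp[−(E₁−E₀)/kT] = 0.591.
⇒ (E₁−E₀)/kT = ln((4/2)/0.591) = ln(3.3841) = 1.2191.
kT = 200 meV / 1.2191 = 164 meV.

164 meV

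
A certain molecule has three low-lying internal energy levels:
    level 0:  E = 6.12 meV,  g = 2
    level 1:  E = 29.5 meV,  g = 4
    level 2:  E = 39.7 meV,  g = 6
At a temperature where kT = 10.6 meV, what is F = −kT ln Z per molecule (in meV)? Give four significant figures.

Eᵢ/kT = 0.577358, 2.78302, 3.74528.
Z = Σ gᵢe^(−Eᵢ/kT) = 2·e^(−0.577358) + 4·e^(−2.78302) + 6·e^(−3.74528) = 1.12276 + 0.247406 + 0.141774 = 1.51194.
F = −kT ln Z = −10.6 × ln(1.51194) = −10.6 × 0.413394 = -4.382 meV.

-4.382 meV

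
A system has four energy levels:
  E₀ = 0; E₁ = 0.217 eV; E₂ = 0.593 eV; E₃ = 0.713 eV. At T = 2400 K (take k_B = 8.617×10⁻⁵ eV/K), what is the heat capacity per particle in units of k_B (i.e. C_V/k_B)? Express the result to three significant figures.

k_BT = 8.617×10⁻⁵ × 2400 K = 0.20681 eV.
Eᵢ/kT = 0, 1.0493, 2.8674, 3.4476.
Z = Σ e^(−Eᵢ/kT) = e^(−0) + e^(−1.0493) + e^(−2.8674) + e^(−3.4476) = 1.0000 + 0.35018 + 0.056847 + 0.031822 = 1.4388.
⟨E⟩ = 0.092013 eV, ⟨E²⟩ = 0.036598 eV².
C_V/k_B = (⟨E²⟩ − ⟨E⟩²)/(kT)² = (0.036598 − 0.0084664)/0.042770 = 0.658.

0.658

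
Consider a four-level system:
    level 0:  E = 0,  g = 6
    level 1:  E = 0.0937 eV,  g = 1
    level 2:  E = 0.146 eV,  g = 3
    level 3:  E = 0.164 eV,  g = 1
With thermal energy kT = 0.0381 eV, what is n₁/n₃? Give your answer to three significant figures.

n₁/n₃ = (g₁/g₃) exp[−(E₁−E₃)/kT] = (1/1) × exp(−(-0.0703 eV)/(0.0381 eV)) = (1/1) × exp(1.8451) = 6.33.

6.33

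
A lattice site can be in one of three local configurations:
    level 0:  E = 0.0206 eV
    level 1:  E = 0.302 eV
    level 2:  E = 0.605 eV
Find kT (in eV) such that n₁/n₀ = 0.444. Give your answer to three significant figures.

0.347 eV

n₁/n₀ = exp[−(E₁−E₀)/kT] = 0.444.
⇒ (E₁−E₀)/kT = ln(1/0.444) = ln(2.2523) = 0.81195.
kT = 0.2814 eV / 0.81195 = 0.347 eV.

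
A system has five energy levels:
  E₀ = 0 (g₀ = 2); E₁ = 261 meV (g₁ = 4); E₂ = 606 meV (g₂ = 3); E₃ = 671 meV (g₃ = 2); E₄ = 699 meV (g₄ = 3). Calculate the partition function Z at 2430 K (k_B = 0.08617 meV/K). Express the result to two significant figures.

Z = 3.5

k_BT = 0.08617 × 2430 K = 209.4 meV.
Eᵢ/kT = 0, 1.246, 2.894, 3.204, 3.338.
Z = Σ gᵢe^(−Eᵢ/kT) = 2·e^(−0) + 4·e^(−1.246) + 3·e^(−2.894) + 2·e^(−3.204) + 3·e^(−3.338) = 2.000 + 1.151 + 0.1661 + 0.08120 + 0.1065 = 3.505.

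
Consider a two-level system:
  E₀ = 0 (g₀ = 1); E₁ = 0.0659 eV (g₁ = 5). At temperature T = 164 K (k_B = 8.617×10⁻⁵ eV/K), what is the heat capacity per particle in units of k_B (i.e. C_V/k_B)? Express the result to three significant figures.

k_BT = 8.617×10⁻⁵ × 164 K = 0.014132 eV.
Eᵢ/kT = 0, 4.6632.
Z = Σ gᵢe^(−Eᵢ/kT) = 1·e^(−0) + 5·e^(−4.6632) = 1.0000 + 0.047181 = 1.0472.
⟨E⟩ = 0.0029691 eV, ⟨E²⟩ = 0.00019566 eV².
C_V/k_B = (⟨E²⟩ − ⟨E⟩²)/(kT)² = (0.00019566 − 0.0000088156)/0.00019971 = 0.936.

0.936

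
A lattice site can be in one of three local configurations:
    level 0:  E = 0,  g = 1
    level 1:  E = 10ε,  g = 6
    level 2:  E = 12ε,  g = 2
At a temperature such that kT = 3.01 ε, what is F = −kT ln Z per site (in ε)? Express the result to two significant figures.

Eᵢ/kT = 0, 3.322, 3.987.
Z = Σ gᵢe^(−Eᵢ/kT) = 1·e^(−0) + 6·e^(−3.322) + 2·e^(−3.987) = 1.000 + 0.2165 + 0.03711 = 1.254.
F = −kT ln Z = −3.01 × ln(1.254) = −3.01 × 0.2263 = -0.68 ε.

-0.68 ε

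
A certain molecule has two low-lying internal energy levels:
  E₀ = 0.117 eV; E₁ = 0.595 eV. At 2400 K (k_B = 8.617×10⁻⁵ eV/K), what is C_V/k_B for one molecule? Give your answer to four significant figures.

0.4384

k_BT = 8.617×10⁻⁵ × 2400 K = 0.206808 eV.
Eᵢ/kT = 0.565742, 2.87706.
Z = Σ e^(−Eᵢ/kT) = e^(−0.565742) + e^(−2.87706) = 0.567939 + 0.0563000 = 0.624239.
⟨E⟩ = 0.160111 eV, ⟨E²⟩ = 0.0443838 eV².
C_V/k_B = (⟨E²⟩ − ⟨E⟩²)/(kT)² = (0.0443838 − 0.0256355)/0.0427695 = 0.4384.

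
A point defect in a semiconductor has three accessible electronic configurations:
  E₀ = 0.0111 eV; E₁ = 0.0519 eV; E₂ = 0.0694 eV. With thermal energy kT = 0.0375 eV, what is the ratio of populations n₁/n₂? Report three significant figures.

n₁/n₂ = exp[−(E₁−E₂)/kT] = exp(−(-0.0175 eV)/(0.0375 eV)) = exp(0.46667) = 1.59.

1.59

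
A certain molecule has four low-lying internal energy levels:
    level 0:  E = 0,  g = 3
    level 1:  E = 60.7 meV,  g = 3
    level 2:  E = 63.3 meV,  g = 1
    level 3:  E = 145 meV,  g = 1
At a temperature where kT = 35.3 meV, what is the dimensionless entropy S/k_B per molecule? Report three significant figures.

Eᵢ/kT = 0, 1.7195, 1.7932, 4.1076.
Z = Σ gᵢe^(−Eᵢ/kT) = 3·e^(−0) + 3·e^(−1.7195) + 1·e^(−1.7932) + 1·e^(−4.1076) = 3.0000 + 0.53747 + 0.16643 + 0.016447 = 3.7203.
⟨E⟩ = Σ EᵢPᵢ = 12.242 meV.
S/k_B = ln Z + ⟨E⟩/kT = ln(3.7203) + 12.242/35.3 = 1.3138 + 0.34680 = 1.66.

1.66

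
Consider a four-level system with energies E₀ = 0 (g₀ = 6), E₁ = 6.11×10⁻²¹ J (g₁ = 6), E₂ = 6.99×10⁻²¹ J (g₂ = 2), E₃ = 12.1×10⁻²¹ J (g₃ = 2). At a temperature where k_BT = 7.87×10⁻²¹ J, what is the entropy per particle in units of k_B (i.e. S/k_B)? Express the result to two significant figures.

2.7

Eᵢ/kT = 0, 0.7764, 0.8882, 1.537.
Z = Σ gᵢe^(−Eᵢ/kT) = 6·e^(−0) + 6·e^(−0.7764) + 2·e^(−0.8882) + 2·e^(−1.537) = 6.000 + 2.760 + 0.8228 + 0.4301 = 10.01.
⟨E⟩ = Σ EᵢPᵢ = 2.779 ×10⁻²¹ J.
S/k_B = ln Z + ⟨E⟩/kT = ln(10.01) + 2.779/7.87 = 2.304 + 0.3531 = 2.7.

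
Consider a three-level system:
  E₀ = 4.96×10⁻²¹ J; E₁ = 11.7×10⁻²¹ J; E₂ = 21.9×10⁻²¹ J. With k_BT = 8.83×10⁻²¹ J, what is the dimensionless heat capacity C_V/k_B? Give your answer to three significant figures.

Eᵢ/kT = 0.56172, 1.3250, 2.4802.
Z = Σ e^(−Eᵢ/kT) = e^(−0.56172) + e^(−1.3250) + e^(−2.4802) = 0.57023 + 0.26580 + 0.083726 = 0.91976.
⟨E⟩ = 8.4498, ⟨E²⟩ = 98.471.
C_V/k_B = (⟨E²⟩ − ⟨E⟩²)/(kT)² = (98.471 − 71.399)/77.969 = 0.347.

0.347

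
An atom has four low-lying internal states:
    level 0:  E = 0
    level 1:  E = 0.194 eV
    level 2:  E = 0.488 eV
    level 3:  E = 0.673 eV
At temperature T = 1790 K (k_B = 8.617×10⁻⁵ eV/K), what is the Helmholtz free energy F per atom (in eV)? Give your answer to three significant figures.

-0.0451 eV

k_BT = 8.617×10⁻⁵ × 1790 K = 0.15424 eV.
Eᵢ/kT = 0, 1.2578, 3.1639, 4.3633.
Z = Σ e^(−Eᵢ/kT) = e^(−0) + e^(−1.2578) + e^(−3.1639) + e^(−4.3633) = 1.0000 + 0.28428 + 0.042261 + 0.012736 = 1.3393.
F = −kT ln Z = −0.15424 × ln(1.3393) = −0.15424 × 0.29215 = -0.0451 eV.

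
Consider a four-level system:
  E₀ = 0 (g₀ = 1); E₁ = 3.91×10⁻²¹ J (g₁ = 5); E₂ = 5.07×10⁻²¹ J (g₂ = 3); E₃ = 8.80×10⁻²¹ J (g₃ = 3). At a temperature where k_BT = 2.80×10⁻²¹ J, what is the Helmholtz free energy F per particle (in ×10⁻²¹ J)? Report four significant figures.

-2.940 ×10⁻²¹ J

Eᵢ/kT = 0, 1.39643, 1.81071, 3.14286.
Z = Σ gᵢe^(−Eᵢ/kT) = 1·e^(−0) + 5·e^(−1.39643) + 3·e^(−1.81071) + 3·e^(−3.14286) = 1.00000 + 1.23739 + 0.490614 + 0.129478 = 2.85748.
F = −kT ln Z = −2.80 × ln(2.85748) = −2.80 × 1.04994 = -2.940 ×10⁻²¹ J.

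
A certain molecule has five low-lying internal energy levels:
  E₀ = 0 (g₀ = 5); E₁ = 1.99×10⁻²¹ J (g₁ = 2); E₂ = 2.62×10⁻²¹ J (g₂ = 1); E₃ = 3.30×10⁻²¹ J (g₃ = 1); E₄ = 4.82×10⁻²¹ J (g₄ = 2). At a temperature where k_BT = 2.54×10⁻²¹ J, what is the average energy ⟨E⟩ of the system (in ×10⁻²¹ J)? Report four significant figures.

0.7449 ×10⁻²¹ J

Eᵢ/kT = 0, 0.783465, 1.03150, 1.29921, 1.89764.
Z = Σ gᵢe^(−Eᵢ/kT) = 5·e^(−0) + 2·e^(−0.783465) + 1·e^(−1.03150) + 1·e^(−1.29921) + 2·e^(−1.89764) = 5.00000 + 0.913641 + 0.356472 + 0.272747 + 0.299844 = 6.84270.
⟨E⟩ = Σ Eᵢ gᵢe^(−Eᵢ/kT) / Z = (0·5.00000 + 1.99·0.913641 + 2.62·0.356472 + 3.30·0.272747 + 4.82·0.299844) / 6.84270 = 0.7449 ×10⁻²¹ J.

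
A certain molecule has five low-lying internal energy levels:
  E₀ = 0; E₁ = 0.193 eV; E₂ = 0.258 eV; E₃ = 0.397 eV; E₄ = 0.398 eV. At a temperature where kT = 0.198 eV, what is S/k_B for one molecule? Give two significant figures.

1.3

Eᵢ/kT = 0, 0.9747, 1.303, 2.005, 2.010.
Z = Σ e^(−Eᵢ/kT) = e^(−0) + e^(−0.9747) + e^(−1.303) + e^(−2.005) + e^(−2.010) = 1.000 + 0.3773 + 0.2717 + 0.1347 + 0.1340 = 1.918.
⟨E⟩ = Σ EᵢPᵢ = 0.1302 eV.
S/k_B = ln Z + ⟨E⟩/kT = ln(1.918) + 0.1302/0.198 = 0.6513 + 0.6576 = 1.3.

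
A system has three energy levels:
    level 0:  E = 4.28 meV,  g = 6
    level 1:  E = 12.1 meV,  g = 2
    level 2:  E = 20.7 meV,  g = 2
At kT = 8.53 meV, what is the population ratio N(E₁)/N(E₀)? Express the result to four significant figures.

0.1333

n₁/n₀ = (g₁/g₀) exp[−(E₁−E₀)/kT] = (2/6) × exp(−(7.82 meV)/(8.53 meV)) = (2/6) × exp(-0.916764) = 0.1333.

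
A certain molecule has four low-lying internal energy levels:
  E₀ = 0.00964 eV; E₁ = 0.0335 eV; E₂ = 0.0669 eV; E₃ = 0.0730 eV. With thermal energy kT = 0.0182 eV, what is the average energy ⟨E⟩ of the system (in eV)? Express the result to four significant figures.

0.01771 eV

Eᵢ/kT = 0.529670, 1.84066, 3.67582, 4.01099.
Z = Σ e^(−Eᵢ/kT) = e^(−0.529670) + e^(−1.84066) + e^(−3.67582) + e^(−4.01099) = 0.588799 + 0.158713 + 0.0253286 + 0.0181155 = 0.790956.
⟨E⟩ = Σ Eᵢ e^(−Eᵢ/kT) / Z = (0.00964·0.588799 + 0.0335·0.158713 + 0.0669·0.0253286 + 0.0730·0.0181155) / 0.790956 = 0.01771 eV.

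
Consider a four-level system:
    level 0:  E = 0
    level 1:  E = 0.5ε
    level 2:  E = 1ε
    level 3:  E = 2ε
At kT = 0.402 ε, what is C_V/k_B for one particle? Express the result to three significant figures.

Eᵢ/kT = 0, 1.2438, 2.4876, 4.9751.
Z = Σ e^(−Eᵢ/kT) = e^(−0) + e^(−1.2438) + e^(−2.4876) + e^(−4.9751) = 1.0000 + 0.28829 + 0.083109 + 0.0069078 = 1.3783.
⟨E⟩ = 0.17490 ε, ⟨E²⟩ = 0.13264 ε².
C_V/k_B = (⟨E²⟩ − ⟨E⟩²)/(kT)² = (0.13264 − 0.030590)/0.16160 = 0.631.

0.631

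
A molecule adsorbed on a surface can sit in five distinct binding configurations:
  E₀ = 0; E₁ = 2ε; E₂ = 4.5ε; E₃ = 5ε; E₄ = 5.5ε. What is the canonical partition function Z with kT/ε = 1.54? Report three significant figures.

Eᵢ/kT = 0, 1.2987, 2.9221, 3.2468, 3.5714.
Z = Σ e^(−Eᵢ/kT) = e^(−0) + e^(−1.2987) + e^(−2.9221) + e^(−3.2468) + e^(−3.5714) = 1.0000 + 0.27289 + 0.053821 + 0.038898 + 0.028116 = 1.3937.

Z = 1.39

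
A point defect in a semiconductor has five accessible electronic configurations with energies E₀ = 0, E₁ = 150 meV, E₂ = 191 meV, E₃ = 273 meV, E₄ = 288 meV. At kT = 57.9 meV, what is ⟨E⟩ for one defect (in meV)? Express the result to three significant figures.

Eᵢ/kT = 0, 2.5907, 3.2988, 4.7150, 4.9741.
Z = Σ e^(−Eᵢ/kT) = e^(−0) + e^(−2.5907) + e^(−3.2988) + e^(−4.7150) + e^(−4.9741) = 1.0000 + 0.074968 + 0.036927 + 0.0089599 + 0.0069147 = 1.1278.
⟨E⟩ = Σ Eᵢ e^(−Eᵢ/kT) / Z = (0·1.0000 + 150·0.074968 + 191·0.036927 + 273·0.0089599 + 288·0.0069147) / 1.1278 = 20.2 meV.

20.2 meV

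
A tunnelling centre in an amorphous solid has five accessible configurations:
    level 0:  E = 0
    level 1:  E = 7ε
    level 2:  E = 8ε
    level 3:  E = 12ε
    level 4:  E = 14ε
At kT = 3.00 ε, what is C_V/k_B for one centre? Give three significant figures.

Eᵢ/kT = 0, 2.3333, 2.6667, 4.0000, 4.6667.
Z = Σ e^(−Eᵢ/kT) = e^(−0) + e^(−2.3333) + e^(−2.6667) + e^(−4.0000) + e^(−4.6667) = 1.0000 + 0.096975 + 0.069481 + 0.018316 + 0.0094032 = 1.1942.
⟨E⟩ = 1.3282 ε, ⟨E²⟩ = 11.455 ε².
C_V/k_B = (⟨E²⟩ − ⟨E⟩²)/(kT)² = (11.455 − 1.7641)/9.0000 = 1.08.

1.08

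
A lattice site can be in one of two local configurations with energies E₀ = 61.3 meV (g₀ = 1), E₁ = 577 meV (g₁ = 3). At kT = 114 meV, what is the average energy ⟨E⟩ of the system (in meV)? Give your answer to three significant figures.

Eᵢ/kT = 0.53772, 5.0614.
Z = Σ gᵢe^(−Eᵢ/kT) = 1·e^(−0.53772) + 3·e^(−5.0614) = 0.58408 + 0.019010 = 0.60309.
⟨E⟩ = Σ Eᵢ gᵢe^(−Eᵢ/kT) / Z = (61.3·0.58408 + 577·0.019010) / 0.60309 = 77.6 meV.

77.6 meV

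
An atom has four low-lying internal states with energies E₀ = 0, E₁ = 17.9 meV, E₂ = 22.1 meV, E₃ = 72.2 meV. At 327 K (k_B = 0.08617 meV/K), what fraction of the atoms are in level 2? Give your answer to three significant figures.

0.221

k_BT = 0.08617 × 327 K = 28.178 meV.
Eᵢ/kT = 0, 0.63525, 0.78430, 2.5623.
Z = Σ e^(−Eᵢ/kT) = e^(−0) + e^(−0.63525) + e^(−0.78430) + e^(−2.5623) = 1.0000 + 0.52980 + 0.45644 + 0.077127 = 2.0634.
P₂ = e^(−E₂/kT) / Z = 0.45644/2.0634 = 0.221.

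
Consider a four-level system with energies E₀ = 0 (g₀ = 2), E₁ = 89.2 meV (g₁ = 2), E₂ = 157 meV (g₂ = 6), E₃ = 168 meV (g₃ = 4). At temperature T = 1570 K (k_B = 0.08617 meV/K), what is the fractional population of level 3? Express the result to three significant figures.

0.190

k_BT = 0.08617 × 1570 K = 135.29 meV.
Eᵢ/kT = 0, 0.65932, 1.1605, 1.2418.
Z = Σ gᵢe^(−Eᵢ/kT) = 2·e^(−0) + 2·e^(−0.65932) + 6·e^(−1.1605) + 4·e^(−1.2418) = 2.0000 + 1.0344 + 1.8800 + 1.1555 = 6.0699.
P₃ = g₃ e^(−E₃/kT) / Z = 1.1555/6.0699 = 0.190.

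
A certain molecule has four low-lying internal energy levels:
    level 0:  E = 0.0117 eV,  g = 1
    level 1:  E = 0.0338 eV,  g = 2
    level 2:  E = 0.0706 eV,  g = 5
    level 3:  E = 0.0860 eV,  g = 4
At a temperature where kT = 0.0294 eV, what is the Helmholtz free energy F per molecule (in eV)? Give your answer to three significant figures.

Eᵢ/kT = 0.39796, 1.1497, 2.4014, 2.9252.
Z = Σ gᵢe^(−Eᵢ/kT) = 1·e^(−0.39796) + 2·e^(−1.1497) + 5·e^(−2.4014) + 4·e^(−2.9252) = 0.67169 + 0.63346 + 0.45296 + 0.21462 = 1.9727.
F = −kT ln Z = −0.0294 × ln(1.9727) = −0.0294 × 0.67940 = -0.0200 eV.

-0.0200 eV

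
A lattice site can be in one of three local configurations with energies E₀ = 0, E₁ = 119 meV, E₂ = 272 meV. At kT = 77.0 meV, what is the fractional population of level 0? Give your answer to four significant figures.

0.8049

Eᵢ/kT = 0, 1.54545, 3.53247.
Z = Σ e^(−Eᵢ/kT) = e^(−0) + e^(−1.54545) + e^(−3.53247) = 1.00000 + 0.213216 + 0.0292326 = 1.24245.
P₀ = e^(−E₀/kT) / Z = 1.00000/1.24245 = 0.8049.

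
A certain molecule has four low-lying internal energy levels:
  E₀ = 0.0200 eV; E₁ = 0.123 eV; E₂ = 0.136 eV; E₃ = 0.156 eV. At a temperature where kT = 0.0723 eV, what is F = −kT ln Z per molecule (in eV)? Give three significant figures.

-0.0137 eV

Eᵢ/kT = 0.27663, 1.7012, 1.8811, 2.1577.
Z = Σ e^(−Eᵢ/kT) = e^(−0.27663) + e^(−1.7012) + e^(−1.8811) + e^(−2.1577) = 0.75834 + 0.18246 + 0.15242 + 0.11559 = 1.2088.
F = −kT ln Z = −0.0723 × ln(1.2088) = −0.0723 × 0.18963 = -0.0137 eV.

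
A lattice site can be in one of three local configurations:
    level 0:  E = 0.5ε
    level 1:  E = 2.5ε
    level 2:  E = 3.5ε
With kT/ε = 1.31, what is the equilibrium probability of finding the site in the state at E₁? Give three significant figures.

Eᵢ/kT = 0.38168, 1.9084, 2.6718.
Z = Σ e^(−Eᵢ/kT) = e^(−0.38168) + e^(−1.9084) + e^(−2.6718) = 0.68271 + 0.14832 + 0.069128 = 0.90016.
P₁ = e^(−E₁/kT) / Z = 0.14832/0.90016 = 0.165.

0.165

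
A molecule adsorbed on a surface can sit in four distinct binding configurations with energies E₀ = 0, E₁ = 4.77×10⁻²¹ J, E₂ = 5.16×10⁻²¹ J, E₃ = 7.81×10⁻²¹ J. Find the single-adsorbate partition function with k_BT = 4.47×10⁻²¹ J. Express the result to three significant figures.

Eᵢ/kT = 0, 1.0671, 1.1544, 1.7472.
Z = Σ e^(−Eᵢ/kT) = e^(−0) + e^(−1.0671) + e^(−1.1544) + e^(−1.7472) = 1.0000 + 0.34400 + 0.31525 + 0.17426 = 1.8335.

Z = 1.83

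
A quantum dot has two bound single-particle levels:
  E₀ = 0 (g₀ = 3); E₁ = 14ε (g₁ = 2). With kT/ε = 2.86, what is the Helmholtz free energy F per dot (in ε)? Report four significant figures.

-3.156 ε

Eᵢ/kT = 0, 4.89510.
Z = Σ gᵢe^(−Eᵢ/kT) = 3·e^(−0) + 2·e^(−4.89510) = 3.00000 + 0.0149663 = 3.01497.
F = −kT ln Z = −2.86 × ln(3.01497) = −2.86 × 1.10359 = -3.156 ε.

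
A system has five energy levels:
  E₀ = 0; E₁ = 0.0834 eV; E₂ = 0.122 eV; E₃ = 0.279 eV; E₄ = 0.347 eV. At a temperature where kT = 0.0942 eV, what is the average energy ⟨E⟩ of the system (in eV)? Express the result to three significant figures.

0.0516 eV

Eᵢ/kT = 0, 0.88535, 1.2951, 2.9618, 3.6837.
Z = Σ e^(−Eᵢ/kT) = e^(−0) + e^(−0.88535) + e^(−1.2951) + e^(−2.9618) + e^(−3.6837) = 1.0000 + 0.41257 + 0.27387 + 0.051726 + 0.025130 = 1.7633.
⟨E⟩ = Σ Eᵢ e^(−Eᵢ/kT) / Z = (0·1.0000 + 0.0834·0.41257 + 0.122·0.27387 + 0.279·0.051726 + 0.347·0.025130) / 1.7633 = 0.0516 eV.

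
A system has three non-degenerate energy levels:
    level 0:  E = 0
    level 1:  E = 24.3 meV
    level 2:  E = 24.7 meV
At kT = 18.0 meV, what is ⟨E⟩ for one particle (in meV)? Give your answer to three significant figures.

Eᵢ/kT = 0, 1.3500, 1.3722.
Z = Σ e^(−Eᵢ/kT) = e^(−0) + e^(−1.3500) + e^(−1.3722) = 1.0000 + 0.25924 + 0.25355 = 1.5128.
⟨E⟩ = Σ Eᵢ e^(−Eᵢ/kT) / Z = (0·1.0000 + 24.3·0.25924 + 24.7·0.25355) / 1.5128 = 8.30 meV.

8.30 meV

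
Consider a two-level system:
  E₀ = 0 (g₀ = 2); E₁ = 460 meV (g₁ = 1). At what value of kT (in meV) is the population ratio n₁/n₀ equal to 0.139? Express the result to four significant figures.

n₁/n₀ = (g₁/g₀) exp[−(E₁−E₀)/kT] = 0.139.
⇒ (E₁−E₀)/kT = ln((1/2)/0.139) = ln(3.59712) = 1.28013.
kT = 460 meV / 1.28013 = 359.3 meV.

359.3 meV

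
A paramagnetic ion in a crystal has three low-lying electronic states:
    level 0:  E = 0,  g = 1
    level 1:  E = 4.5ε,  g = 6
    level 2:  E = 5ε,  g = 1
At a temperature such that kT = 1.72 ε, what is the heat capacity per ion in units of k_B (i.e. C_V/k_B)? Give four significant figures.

Eᵢ/kT = 0, 2.61628, 2.90698.
Z = Σ gᵢe^(−Eᵢ/kT) = 1·e^(−0) + 6·e^(−2.61628) + 1·e^(−2.90698) = 1.00000 + 0.438445 + 0.0546405 = 1.49309.
⟨E⟩ = 1.50440 ε, ⟨E²⟩ = 6.86129 ε².
C_V/k_B = (⟨E²⟩ − ⟨E⟩²)/(kT)² = (6.86129 − 2.26322)/2.95840 = 1.554.

1.554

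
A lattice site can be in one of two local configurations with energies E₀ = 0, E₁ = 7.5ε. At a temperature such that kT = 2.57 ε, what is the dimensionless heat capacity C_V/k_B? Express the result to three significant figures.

0.414

Eᵢ/kT = 0, 2.9183.
Z = Σ e^(−Eᵢ/kT) = e^(−0) + e^(−2.9183) = 1.0000 + 0.054025 = 1.0540.
⟨E⟩ = 0.38443 ε, ⟨E²⟩ = 2.8832 ε².
C_V/k_B = (⟨E²⟩ − ⟨E⟩²)/(kT)² = (2.8832 − 0.14779)/6.6049 = 0.414.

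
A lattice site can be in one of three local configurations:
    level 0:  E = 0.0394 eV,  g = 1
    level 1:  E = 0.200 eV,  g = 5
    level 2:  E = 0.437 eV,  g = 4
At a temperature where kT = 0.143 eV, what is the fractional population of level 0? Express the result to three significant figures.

Eᵢ/kT = 0.27552, 1.3986, 3.0559.
Z = Σ gᵢe^(−Eᵢ/kT) = 1·e^(−0.27552) + 5·e^(−1.3986) + 4·e^(−3.0559) = 0.75918 + 1.2347 + 0.18832 = 2.1822.
P₀ = g₀ e^(−E₀/kT) / Z = 0.75918/2.1822 = 0.348.

0.348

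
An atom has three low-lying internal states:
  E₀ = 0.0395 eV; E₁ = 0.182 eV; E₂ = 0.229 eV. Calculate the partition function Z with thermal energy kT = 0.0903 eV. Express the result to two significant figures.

Eᵢ/kT = 0.4374, 2.016, 2.536.
Z = Σ e^(−Eᵢ/kT) = e^(−0.4374) + e^(−2.016) + e^(−2.536) = 0.6457 + 0.1332 + 0.07918 = 0.8581.

Z = 0.86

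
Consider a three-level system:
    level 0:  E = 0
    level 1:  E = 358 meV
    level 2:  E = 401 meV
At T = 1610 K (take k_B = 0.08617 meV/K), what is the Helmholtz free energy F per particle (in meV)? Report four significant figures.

-17.11 meV

k_BT = 0.08617 × 1610 K = 138.734 meV.
Eᵢ/kT = 0, 2.58048, 2.89042.
Z = Σ e^(−Eᵢ/kT) = e^(−0) + e^(−2.58048) + e^(−2.89042) = 1.00000 + 0.0757376 + 0.0555529 = 1.13129.
F = −kT ln Z = −138.734 × ln(1.13129) = −138.734 × 0.123359 = -17.11 meV.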